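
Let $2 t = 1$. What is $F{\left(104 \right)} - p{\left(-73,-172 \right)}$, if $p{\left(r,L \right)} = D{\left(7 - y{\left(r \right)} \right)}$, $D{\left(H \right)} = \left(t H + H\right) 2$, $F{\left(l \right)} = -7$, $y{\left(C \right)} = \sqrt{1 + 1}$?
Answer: $-28 + 3 \sqrt{2} \approx -23.757$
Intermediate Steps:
$y{\left(C \right)} = \sqrt{2}$
$t = \frac{1}{2}$ ($t = \frac{1}{2} \cdot 1 = \frac{1}{2} \approx 0.5$)
$D{\left(H \right)} = 3 H$ ($D{\left(H \right)} = \left(\frac{H}{2} + H\right) 2 = \frac{3 H}{2} \cdot 2 = 3 H$)
$p{\left(r,L \right)} = 21 - 3 \sqrt{2}$ ($p{\left(r,L \right)} = 3 \left(7 - \sqrt{2}\right) = 21 - 3 \sqrt{2}$)
$F{\left(104 \right)} - p{\left(-73,-172 \right)} = -7 - \left(21 - 3 \sqrt{2}\right) = -28 + 3 \sqrt{2}$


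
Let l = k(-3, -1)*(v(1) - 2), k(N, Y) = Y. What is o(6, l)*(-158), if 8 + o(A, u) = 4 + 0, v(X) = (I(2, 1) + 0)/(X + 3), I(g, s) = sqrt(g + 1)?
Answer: 632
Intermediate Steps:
I(g, s) = sqrt(1 + g)
v(X) = sqrt(3)/(3 + X) (v(X) = (sqrt(1 + 2) + 0)/(X + 3) = (sqrt(3) + 0)/(3 + X) = sqrt(3)/(3 + X))
l = 2 - sqrt(3)/4 (l = -(sqrt(3)/(3 + 1) - 2) = -(sqrt(3)/4 - 2) = -(-2 + sqrt(3)/4) = 2 - sqrt(3)/4 ≈ 1.5670)
o(A, u) = -4 (o(A, u) = -8 + (4 + 0) = -8 + 4 = -4)
o(6, l)*(-158) = -4*(-158) = 632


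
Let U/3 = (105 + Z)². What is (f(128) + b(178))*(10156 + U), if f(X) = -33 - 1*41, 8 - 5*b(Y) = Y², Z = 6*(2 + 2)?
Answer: -1925291634/5 ≈ -3.8506e+8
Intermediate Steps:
Z = 24 (Z = 6*4 = 24)
U = 49923 (U = 3*(105 + 24)² = 3*129² = 3*16641 = 49923)
b(Y) = 8/5 - Y²/5
f(X) = -74 (f(X) = -33 - 41 = -74)
(f(128) + b(178))*(10156 + U) = (-74 + (8/5 - ⅕*178²))*(10156 + 49923) = (-74 + (8/5 - ⅕*31684))*60079 = (-74 + (8/5 - 31684/5))*60079 = (-74 - 31676/5)*60079 = -32046/5*60079 = -1925291634/5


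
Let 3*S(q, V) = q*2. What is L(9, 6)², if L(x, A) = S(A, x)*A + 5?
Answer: 841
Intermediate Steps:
S(q, V) = 2*q/3 (S(q, V) = (q*2)/3 = (2*q)/3 = 2*q/3)
L(x, A) = 5 + 2*A²/3 (L(x, A) = (2*A/3)*A + 5 = 2*A²/3 + 5 = 5 + 2*A²/3)
L(9, 6)² = (5 + (⅔)*6²)² = (5 + (⅔)*36)² = (5 + 24)² = 29² = 841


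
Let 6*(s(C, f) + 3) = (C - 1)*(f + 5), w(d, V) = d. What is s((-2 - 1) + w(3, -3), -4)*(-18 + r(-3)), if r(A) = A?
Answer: 133/2 ≈ 66.500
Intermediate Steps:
s(C, f) = -3 + (-1 + C)*(5 + f)/6 (s(C, f) = -3 + ((C - 1)*(f + 5))/6 = -3 + ((-1 + C)*(5 + f))/6 = -3 + (-1 + C)*(5 + f)/6)
s((-2 - 1) + w(3, -3), -4)*(-18 + r(-3)) = (-23/6 - ⅙*(-4) + 5*((-2 - 1) + 3)/6 + (⅙)*((-2 - 1) + 3)*(-4))*(-18 - 3) = (-23/6 + ⅔ + 5*(-3 + 3)/6 + (⅙)*(-3 + 3)*(-4))*(-21) = (-23/6 + ⅔ + (⅚)*0 + (⅙)*0*(-4))*(-21) = (-23/6 + ⅔ + 0 + 0)*(-21) = -19/6*(-21) = 133/2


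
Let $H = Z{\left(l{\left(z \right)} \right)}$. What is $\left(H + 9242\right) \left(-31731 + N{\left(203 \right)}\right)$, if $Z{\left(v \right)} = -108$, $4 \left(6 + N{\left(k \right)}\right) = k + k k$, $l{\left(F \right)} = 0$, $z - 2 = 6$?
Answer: $-195321456$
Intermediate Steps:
$z = 8$ ($z = 2 + 6 = 8$)
$N{\left(k \right)} = -6 + \frac{k}{4} + \frac{k^{2}}{4}$ ($N{\left(k \right)} = -6 + \frac{k + k k}{4} = -6 + \frac{k + k^{2}}{4} = -6 + \left(\frac{k}{4} + \frac{k^{2}}{4}\right) = -6 + \frac{k}{4} + \frac{k^{2}}{4}$)
$H = -108$
$\left(H + 9242\right) \left(-31731 + N{\left(203 \right)}\right) = \left(-108 + 9242\right) \left(-31731 + \left(-6 + \frac{1}{4} \cdot 203 + \frac{203^{2}}{4}\right)\right) = 9134 \left(-31731 + \left(-6 + \frac{203}{4} + \frac{1}{4} \cdot 41209\right)\right) = 9134 \left(-31731 + \left(-6 + \frac{203}{4} + \frac{41209}{4}\right)\right) = 9134 \left(-31731 + 10347\right) = 9134 \left(-21384\right) = -195321456$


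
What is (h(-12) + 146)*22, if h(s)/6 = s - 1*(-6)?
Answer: 2420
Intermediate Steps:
h(s) = 36 + 6*s (h(s) = 6*(s - 1*(-6)) = 6*(s + 6) = 6*(6 + s) = 36 + 6*s)
(h(-12) + 146)*22 = ((36 + 6*(-12)) + 146)*22 = ((36 - 72) + 146)*22 = (-36 + 146)*22 = 110*22 = 2420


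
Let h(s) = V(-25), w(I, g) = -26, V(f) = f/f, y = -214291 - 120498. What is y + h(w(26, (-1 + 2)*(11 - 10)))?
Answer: -334788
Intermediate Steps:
y = -334789
V(f) = 1
h(s) = 1
y + h(w(26, (-1 + 2)*(11 - 10))) = -334789 + 1 = -334788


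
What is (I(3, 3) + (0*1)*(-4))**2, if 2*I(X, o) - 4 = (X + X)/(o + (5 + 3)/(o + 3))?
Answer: 1225/169 ≈ 7.2485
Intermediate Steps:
I(X, o) = 2 + X/(o + 8/(3 + o)) (I(X, o) = 2 + ((X + X)/(o + (5 + 3)/(o + 3)))/2 = 2 + ((2*X)/(o + 8/(3 + o)))/2 = 2 + (2*X/(o + 8/(3 + o)))/2 = 2 + X/(o + 8/(3 + o)))
(I(3, 3) + (0*1)*(-4))**2 = ((16 + 2*3**2 + 3*3 + 6*3 + 3*3)/(8 + 3**2 + 3*3) + (0*1)*(-4))**2 = ((16 + 2*9 + 9 + 18 + 9)/(8 + 9 + 9) + 0*(-4))**2 = ((16 + 18 + 9 + 18 + 9)/26 + 0)**2 = ((1/26)*70 + 0)**2 = (35/13 + 0)**2 = (35/13)**2 = 1225/169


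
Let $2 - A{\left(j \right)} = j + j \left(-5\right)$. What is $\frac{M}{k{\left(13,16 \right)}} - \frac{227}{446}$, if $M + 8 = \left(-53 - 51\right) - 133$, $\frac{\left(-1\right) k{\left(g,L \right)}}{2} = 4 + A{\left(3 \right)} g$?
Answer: $\frac{12413}{82956} \approx 0.14963$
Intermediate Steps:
$A{\left(j \right)} = 2 + 4 j$ ($A{\left(j \right)} = 2 - \left(j + j \left(-5\right)\right) = 2 - \left(j - 5 j\right) = 2 - - 4 j = 2 + 4 j$)
$k{\left(g,L \right)} = -8 - 28 g$ ($k{\left(g,L \right)} = - 2 \left(4 + \left(2 + 4 \cdot 3\right) g\right) = - 2 \left(4 + \left(2 + 12\right) g\right) = - 2 \left(4 + 14 g\right) = -8 - 28 g$)
$M = -245$ ($M = -8 - 237 = -245$)
$\frac{M}{k{\left(13,16 \right)}} - \frac{227}{446} = - \frac{245}{-8 - 364} - \frac{227}{446} = - \frac{245}{-372} - \frac{227}{446} = \left(-245\right) \left(- \frac{1}{372}\right) - \frac{227}{446} = \frac{245}{372} - \frac{227}{446} = \frac{12413}{82956}$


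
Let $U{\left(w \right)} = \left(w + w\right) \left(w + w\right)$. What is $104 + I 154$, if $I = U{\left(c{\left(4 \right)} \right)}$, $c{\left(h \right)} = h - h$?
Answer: $104$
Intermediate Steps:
$c{\left(h \right)} = 0$
$U{\left(w \right)} = 4 w^{2}$ ($U{\left(w \right)} = 2 w 2 w = 4 w^{2}$)
$I = 0$ ($I = 4 \cdot 0^{2} = 4 \cdot 0 = 0$)
$104 + I 154 = 104 + 0 \cdot 154 = 104 + 0 = 104$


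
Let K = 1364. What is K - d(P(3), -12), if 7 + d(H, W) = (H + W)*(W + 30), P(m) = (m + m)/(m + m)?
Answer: 1569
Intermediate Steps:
P(m) = 1 (P(m) = (2*m)/((2*m)) = (2*m)*(1/(2*m)) = 1)
d(H, W) = -7 + (30 + W)*(H + W) (d(H, W) = -7 + (H + W)*(W + 30) = -7 + (H + W)*(30 + W) = -7 + (30 + W)*(H + W))
K - d(P(3), -12) = 1364 - (-7 + (-12)**2 + 30*1 + 30*(-12) + 1*(-12)) = 1364 - (-7 + 144 + 30 - 360 - 12) = 1364 - 1*(-205) = 1364 + 205 = 1569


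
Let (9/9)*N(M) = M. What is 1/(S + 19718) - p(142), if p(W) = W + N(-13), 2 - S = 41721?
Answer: -2838130/22001 ≈ -129.00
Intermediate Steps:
S = -41719 (S = 2 - 1*41721 = 2 - 41721 = -41719)
N(M) = M
p(W) = -13 + W (p(W) = W - 13 = -13 + W)
1/(S + 19718) - p(142) = 1/(-41719 + 19718) - (-13 + 142) = 1/(-22001) - 1*129 = -1/22001 - 129 = -2838130/22001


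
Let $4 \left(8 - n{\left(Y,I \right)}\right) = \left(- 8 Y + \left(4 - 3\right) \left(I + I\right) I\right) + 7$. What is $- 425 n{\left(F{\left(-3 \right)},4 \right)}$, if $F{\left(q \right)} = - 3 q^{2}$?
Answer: $\frac{94775}{4} \approx 23694.0$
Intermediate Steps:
$n{\left(Y,I \right)} = \frac{25}{4} + 2 Y - \frac{I^{2}}{2}$ ($n{\left(Y,I \right)} = 8 - \frac{\left(- 8 Y + \left(4 - 3\right) \left(I + I\right) I\right) + 7}{4} = 8 - \frac{\left(- 8 Y + 1 \cdot 2 I I\right) + 7}{4} = 8 - \frac{\left(- 8 Y + 2 I I\right) + 7}{4} = 8 - \frac{\left(- 8 Y + 2 I^{2}\right) + 7}{4} = 8 - \frac{7 - 8 Y + 2 I^{2}}{4} = 8 - \left(\frac{7}{4} + \frac{I^{2}}{2} - 2 Y\right) = \frac{25}{4} + 2 Y - \frac{I^{2}}{2}$)
$- 425 n{\left(F{\left(-3 \right)},4 \right)} = - 425 \left(\frac{25}{4} + 2 \left(- 3 \left(-3\right)^{2}\right) - \frac{4^{2}}{2}\right) = - 425 \left(\frac{25}{4} + 2 \left(\left(-3\right) 9\right) - 8\right) = - 425 \left(\frac{25}{4} + 2 \left(-27\right) - 8\right) = - 425 \left(\frac{25}{4} - 54 - 8\right) = \left(-425\right) \left(- \frac{223}{4}\right) = \frac{94775}{4}$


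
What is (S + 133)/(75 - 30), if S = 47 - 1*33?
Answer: 49/15 ≈ 3.2667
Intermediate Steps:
S = 14 (S = 47 - 33 = 14)
(S + 133)/(75 - 30) = (14 + 133)/(75 - 30) = 147/45 = 147*(1/45) = 49/15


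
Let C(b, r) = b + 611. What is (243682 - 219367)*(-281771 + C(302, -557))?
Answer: -6829062270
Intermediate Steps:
C(b, r) = 611 + b
(243682 - 219367)*(-281771 + C(302, -557)) = (243682 - 219367)*(-281771 + (611 + 302)) = 24315*(-281771 + 913) = 24315*(-280858) = -6829062270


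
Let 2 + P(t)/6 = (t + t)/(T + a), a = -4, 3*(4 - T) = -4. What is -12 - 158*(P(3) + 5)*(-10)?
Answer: 31588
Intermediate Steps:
T = 16/3 (T = 4 - ⅓*(-4) = 4 + 4/3 = 16/3 ≈ 5.3333)
P(t) = -12 + 9*t (P(t) = -12 + 6*((t + t)/(16/3 - 4)) = -12 + 6*((2*t)/(4/3)) = -12 + 6*((2*t)*(¾)) = -12 + 6*(3*t/2) = -12 + 9*t)
-12 - 158*(P(3) + 5)*(-10) = -12 - 158*((-12 + 9*3) + 5)*(-10) = -12 - 158*((-12 + 27) + 5)*(-10) = -12 - 158*(15 + 5)*(-10) = -12 - 3160*(-10) = -12 - 158*(-200) = -12 + 31600 = 31588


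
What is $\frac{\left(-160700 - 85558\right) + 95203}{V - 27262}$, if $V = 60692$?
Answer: $- \frac{30211}{6686} \approx -4.5185$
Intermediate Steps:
$\frac{\left(-160700 - 85558\right) + 95203}{V - 27262} = \frac{\left(-160700 - 85558\right) + 95203}{60692 - 27262} = \frac{\left(-160700 - 85558\right) + 95203}{33430} = \left(-246258 + 95203\right) \frac{1}{33430} = \left(-151055\right) \frac{1}{33430} = - \frac{30211}{6686}$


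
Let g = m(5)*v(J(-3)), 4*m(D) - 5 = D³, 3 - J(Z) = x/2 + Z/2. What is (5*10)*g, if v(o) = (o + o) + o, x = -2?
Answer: 53625/2 ≈ 26813.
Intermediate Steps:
J(Z) = 4 - Z/2 (J(Z) = 3 - (-2/2 + Z/2) = 3 - (-2*½ + Z*(½)) = 3 - (-1 + Z/2) = 3 + (1 - Z/2) = 4 - Z/2)
m(D) = 5/4 + D³/4
v(o) = 3*o (v(o) = 2*o + o = 3*o)
g = 2145/4 (g = (5/4 + (¼)*5³)*(3*(4 - ½*(-3))) = (5/4 + (¼)*125)*(3*(4 + 3/2)) = (5/4 + 125/4)*(3*(11/2)) = (65/2)*(33/2) = 2145/4 ≈ 536.25)
(5*10)*g = (5*10)*(2145/4) = 50*(2145/4) = 53625/2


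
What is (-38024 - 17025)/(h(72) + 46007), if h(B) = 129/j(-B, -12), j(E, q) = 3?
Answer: -55049/46050 ≈ -1.1954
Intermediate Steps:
h(B) = 43 (h(B) = 129/3 = 129*(⅓) = 43)
(-38024 - 17025)/(h(72) + 46007) = (-38024 - 17025)/(43 + 46007) = -55049/46050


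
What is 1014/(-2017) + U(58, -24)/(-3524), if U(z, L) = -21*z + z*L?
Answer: 845517/3553954 ≈ 0.23791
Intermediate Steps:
U(z, L) = -21*z + L*z
1014/(-2017) + U(58, -24)/(-3524) = 1014/(-2017) + (58*(-21 - 24))/(-3524) = 1014*(-1/2017) + (58*(-45))*(-1/3524) = -1014/2017 - 2610*(-1/3524) = -1014/2017 + 1305/1762 = 845517/3553954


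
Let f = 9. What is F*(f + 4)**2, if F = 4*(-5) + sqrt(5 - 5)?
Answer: -3380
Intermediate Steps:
F = -20 (F = -20 + sqrt(0) = -20 + 0 = -20)
F*(f + 4)**2 = -20*(9 + 4)**2 = -20*13**2 = -20*169 = -3380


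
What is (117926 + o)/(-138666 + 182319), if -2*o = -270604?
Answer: 253228/43653 ≈ 5.8009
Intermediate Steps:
o = 135302 (o = -½*(-270604) = 135302)
(117926 + o)/(-138666 + 182319) = (117926 + 135302)/(-138666 + 182319) = 253228/43653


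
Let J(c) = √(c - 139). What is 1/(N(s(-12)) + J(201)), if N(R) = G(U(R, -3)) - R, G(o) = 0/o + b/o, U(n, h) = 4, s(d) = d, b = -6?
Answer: 42/193 - 4*√62/193 ≈ 0.054425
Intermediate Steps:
J(c) = √(-139 + c)
G(o) = -6/o (G(o) = 0/o - 6/o = 0 - 6/o = -6/o)
N(R) = -3/2 - R (N(R) = -6/4 - R = -6*¼ - R = -3/2 - R)
1/(N(s(-12)) + J(201)) = 1/((-3/2 - 1*(-12)) + √(-139 + 201)) = 1/((-3/2 + 12) + √62) = 1/(21/2 + √62)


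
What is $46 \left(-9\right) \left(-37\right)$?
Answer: $15318$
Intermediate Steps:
$46 \left(-9\right) \left(-37\right) = \left(-414\right) \left(-37\right) = 15318$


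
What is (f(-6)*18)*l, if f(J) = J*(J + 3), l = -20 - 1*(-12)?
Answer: -2592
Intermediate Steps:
l = -8 (l = -20 + 12 = -8)
f(J) = J*(3 + J)
(f(-6)*18)*l = (-6*(3 - 6)*18)*(-8) = (-6*(-3)*18)*(-8) = (18*18)*(-8) = 324*(-8) = -2592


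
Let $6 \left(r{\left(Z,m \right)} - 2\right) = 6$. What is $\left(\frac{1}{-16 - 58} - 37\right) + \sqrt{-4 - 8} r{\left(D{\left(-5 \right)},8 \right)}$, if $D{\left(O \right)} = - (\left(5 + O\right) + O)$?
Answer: $- \frac{2739}{74} + 6 i \sqrt{3} \approx -37.013 + 10.392 i$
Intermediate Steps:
$D{\left(O \right)} = -5 - 2 O$ ($D{\left(O \right)} = - (5 + 2 O) = -5 - 2 O$)
$r{\left(Z,m \right)} = 3$ ($r{\left(Z,m \right)} = 2 + \frac{1}{6} \cdot 6 = 2 + 1 = 3$)
$\left(\frac{1}{-16 - 58} - 37\right) + \sqrt{-4 - 8} r{\left(D{\left(-5 \right)},8 \right)} = \left(\frac{1}{-16 - 58} - 37\right) + \sqrt{-4 - 8} \cdot 3 = \left(\frac{1}{-74} - 37\right) + \sqrt{-12} \cdot 3 = \left(- \frac{1}{74} - 37\right) + 2 i \sqrt{3} \cdot 3 = - \frac{2739}{74} + 6 i \sqrt{3}$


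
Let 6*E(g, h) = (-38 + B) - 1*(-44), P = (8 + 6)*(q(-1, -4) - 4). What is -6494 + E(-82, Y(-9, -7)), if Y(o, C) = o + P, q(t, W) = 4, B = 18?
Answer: -6490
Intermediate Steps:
P = 0 (P = (8 + 6)*(4 - 4) = 14*0 = 0)
Y(o, C) = o (Y(o, C) = o + 0 = o)
E(g, h) = 4 (E(g, h) = ((-38 + 18) - 1*(-44))/6 = (-20 + 44)/6 = (⅙)*24 = 4)
-6494 + E(-82, Y(-9, -7)) = -6494 + 4 = -6490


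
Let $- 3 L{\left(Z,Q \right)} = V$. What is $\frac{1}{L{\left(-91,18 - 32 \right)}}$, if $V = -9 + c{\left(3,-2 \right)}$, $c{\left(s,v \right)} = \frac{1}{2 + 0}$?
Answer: $\frac{6}{17} \approx 0.35294$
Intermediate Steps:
$c{\left(s,v \right)} = \frac{1}{2}$
$V = - \frac{17}{2}$ ($V = -9 + \frac{1}{2} = - \frac{17}{2} \approx -8.5$)
$L{\left(Z,Q \right)} = \frac{17}{6}$ ($L{\left(Z,Q \right)} = \left(- \frac{1}{3}\right) \left(- \frac{17}{2}\right) = \frac{17}{6}$)
$\frac{1}{L{\left(-91,18 - 32 \right)}} = \frac{1}{\frac{17}{6}} = \frac{6}{17}$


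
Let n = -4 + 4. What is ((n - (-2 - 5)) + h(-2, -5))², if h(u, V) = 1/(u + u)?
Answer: 729/16 ≈ 45.563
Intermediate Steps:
h(u, V) = 1/(2*u)
n = 0
((n - (-2 - 5)) + h(-2, -5))² = ((0 - (-2 - 5)) + (½)/(-2))² = ((0 - 1*(-7)) + (½)*(-½))² = ((0 + 7) - ¼)² = (7 - ¼)² = (27/4)² = 729/16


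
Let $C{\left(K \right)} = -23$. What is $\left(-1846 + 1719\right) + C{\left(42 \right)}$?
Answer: $-150$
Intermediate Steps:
$\left(-1846 + 1719\right) + C{\left(42 \right)} = \left(-1846 + 1719\right) - 23 = -127 - 23 = -150$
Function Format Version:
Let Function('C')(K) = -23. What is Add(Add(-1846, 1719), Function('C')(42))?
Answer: -150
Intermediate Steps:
Add(Add(-1846, 1719), Function('C')(42)) = Add(Add(-1846, 1719), -23) = Add(-127, -23) = -150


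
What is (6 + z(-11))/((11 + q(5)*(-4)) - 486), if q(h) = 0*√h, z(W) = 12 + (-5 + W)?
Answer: -2/475 ≈ -0.0042105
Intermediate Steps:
z(W) = 7 + W
q(h) = 0
(6 + z(-11))/((11 + q(5)*(-4)) - 486) = (6 + (7 - 11))/((11 + 0*(-4)) - 486) = (6 - 4)/((11 + 0) - 486) = 2/(11 - 486) = 2/(-475) = 2*(-1/475) = -2/475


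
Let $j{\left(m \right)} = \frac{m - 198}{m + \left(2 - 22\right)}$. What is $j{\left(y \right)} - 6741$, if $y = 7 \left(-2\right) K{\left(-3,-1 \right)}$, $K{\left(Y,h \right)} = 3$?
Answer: $- \frac{208851}{31} \approx -6737.1$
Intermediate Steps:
$y = -42$ ($y = 7 \left(-2\right) 3 = \left(-14\right) 3 = -42$)
$j{\left(m \right)} = \frac{-198 + m}{-20 + m}$ ($j{\left(m \right)} = \frac{-198 + m}{m + \left(2 - 22\right)} = \frac{-198 + m}{m - 20} = \frac{-198 + m}{-20 + m}$)
$j{\left(y \right)} - 6741 = \frac{-198 - 42}{-20 - 42} - 6741 = \frac{1}{-62} \left(-240\right) - 6741 = \left(- \frac{1}{62}\right) \left(-240\right) - 6741 = \frac{120}{31} - 6741 = - \frac{208851}{31}$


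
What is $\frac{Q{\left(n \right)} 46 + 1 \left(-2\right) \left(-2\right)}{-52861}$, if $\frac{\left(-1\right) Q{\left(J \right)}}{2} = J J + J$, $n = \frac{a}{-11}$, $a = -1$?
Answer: $\frac{620}{6396181} \approx 9.6933 \cdot 10^{-5}$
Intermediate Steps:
$n = \frac{1}{11}$ ($n = - \frac{1}{-11} = \left(-1\right) \left(- \frac{1}{11}\right) = \frac{1}{11} \approx 0.090909$)
$Q{\left(J \right)} = - 2 J - 2 J^{2}$ ($Q{\left(J \right)} = - 2 \left(J J + J\right) = - 2 \left(J^{2} + J\right) = - 2 \left(J + J^{2}\right) = - 2 J - 2 J^{2}$)
$\frac{Q{\left(n \right)} 46 + 1 \left(-2\right) \left(-2\right)}{-52861} = \frac{\left(-2\right) \frac{1}{11} \left(1 + \frac{1}{11}\right) 46 + 1 \left(-2\right) \left(-2\right)}{-52861} = \left(\left(-2\right) \frac{1}{11} \cdot \frac{12}{11} \cdot 46 - -4\right) \left(- \frac{1}{52861}\right) = \left(\left(- \frac{24}{121}\right) 46 + 4\right) \left(- \frac{1}{52861}\right) = \left(- \frac{1104}{121} + 4\right) \left(- \frac{1}{52861}\right) = \left(- \frac{620}{121}\right) \left(- \frac{1}{52861}\right) = \frac{620}{6396181}$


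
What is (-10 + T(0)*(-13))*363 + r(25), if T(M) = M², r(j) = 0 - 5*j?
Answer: -3755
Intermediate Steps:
r(j) = -5*j
(-10 + T(0)*(-13))*363 + r(25) = (-10 + 0²*(-13))*363 - 5*25 = (-10 + 0*(-13))*363 - 125 = (-10 + 0)*363 - 125 = -10*363 - 125 = -3630 - 125 = -3755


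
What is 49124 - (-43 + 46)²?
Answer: 49115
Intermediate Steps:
49124 - (-43 + 46)² = 49124 - 1*3² = 49124 - 1*9 = 49124 - 9 = 49115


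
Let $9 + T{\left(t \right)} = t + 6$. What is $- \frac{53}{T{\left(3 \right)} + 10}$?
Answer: $- \frac{53}{10} \approx -5.3$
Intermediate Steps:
$T{\left(t \right)} = -3 + t$ ($T{\left(t \right)} = -9 + \left(t + 6\right) = -9 + \left(6 + t\right) = -3 + t$)
$- \frac{53}{T{\left(3 \right)} + 10} = - \frac{53}{\left(-3 + 3\right) + 10} = - \frac{53}{0 + 10} = - \frac{53}{10}$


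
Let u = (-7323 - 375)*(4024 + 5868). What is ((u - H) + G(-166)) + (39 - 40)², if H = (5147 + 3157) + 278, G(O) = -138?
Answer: -76157335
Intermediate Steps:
H = 8582 (H = 8304 + 278 = 8582)
u = -76148616 (u = -7698*9892 = -76148616)
((u - H) + G(-166)) + (39 - 40)² = ((-76148616 - 1*8582) - 138) + (39 - 40)² = ((-76148616 - 8582) - 138) + (-1)² = (-76157198 - 138) + 1 = -76157336 + 1 = -76157335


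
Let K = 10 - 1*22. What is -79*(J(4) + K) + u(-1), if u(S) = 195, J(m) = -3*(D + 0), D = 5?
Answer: 2328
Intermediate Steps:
J(m) = -15 (J(m) = -3*(5 + 0) = -3*5 = -15)
K = -12 (K = 10 - 22 = -12)
-79*(J(4) + K) + u(-1) = -79*(-15 - 12) + 195 = -79*(-27) + 195 = 2133 + 195 = 2328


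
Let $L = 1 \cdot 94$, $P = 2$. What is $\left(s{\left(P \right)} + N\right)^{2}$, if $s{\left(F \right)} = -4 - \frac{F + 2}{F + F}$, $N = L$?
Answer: $7921$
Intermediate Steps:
$L = 94$
$N = 94$
$s{\left(F \right)} = -4 - \frac{2 + F}{2 F}$
$\left(s{\left(P \right)} + N\right)^{2} = \left(\left(- \frac{9}{2} - \frac{1}{2}\right) + 94\right)^{2} = \left(-5 + 94\right)^{2} = 89^{2} = 7921$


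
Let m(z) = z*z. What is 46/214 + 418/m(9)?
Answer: 46589/8667 ≈ 5.3755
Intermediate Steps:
m(z) = z**2
46/214 + 418/m(9) = 46/214 + 418/(9**2) = 46*(1/214) + 418/81 = 23/107 + 418*(1/81) = 23/107 + 418/81 = 46589/8667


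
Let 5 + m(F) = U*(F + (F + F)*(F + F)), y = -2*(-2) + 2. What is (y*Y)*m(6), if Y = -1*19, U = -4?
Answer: 68970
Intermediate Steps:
y = 6 (y = 4 + 2 = 6)
m(F) = -5 - 16*F**2 - 4*F (m(F) = -5 - 4*(F + (F + F)*(F + F)) = -5 - 4*(F + (2*F)*(2*F)) = -5 - 4*(F + 4*F**2) = -5 + (-16*F**2 - 4*F) = -5 - 16*F**2 - 4*F)
Y = -19
(y*Y)*m(6) = (6*(-19))*(-5 - 16*6**2 - 4*6) = -114*(-5 - 16*36 - 24) = -114*(-5 - 576 - 24) = -114*(-605) = 68970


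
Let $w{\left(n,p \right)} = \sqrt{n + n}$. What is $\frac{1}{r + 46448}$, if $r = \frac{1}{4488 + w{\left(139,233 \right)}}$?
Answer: $\frac{935549396456}{43454398575046913} + \frac{\sqrt{278}}{43454398575046913} \approx 2.1529 \cdot 10^{-5}$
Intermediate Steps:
$w{\left(n,p \right)} = \sqrt{2} \sqrt{n}$ ($w{\left(n,p \right)} = \sqrt{2 n} = \sqrt{2} \sqrt{n}$)
$r = \frac{1}{4488 + \sqrt{278}}$ ($r = \frac{1}{4488 + \sqrt{2} \sqrt{139}} = \frac{1}{4488 + \sqrt{278}} \approx 0.00022199$)
$\frac{1}{r + 46448} = \frac{1}{\left(\frac{2244}{10070933} - \frac{\sqrt{278}}{20141866}\right) + 46448} = \frac{1}{\frac{467774698228}{10070933} - \frac{\sqrt{278}}{20141866}}$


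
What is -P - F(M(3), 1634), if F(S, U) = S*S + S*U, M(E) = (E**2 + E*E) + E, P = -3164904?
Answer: 3130149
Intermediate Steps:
M(E) = E + 2*E**2 (M(E) = (E**2 + E**2) + E = 2*E**2 + E = E + 2*E**2)
F(S, U) = S**2 + S*U
-P - F(M(3), 1634) = -1*(-3164904) - 3*(1 + 2*3)*(3*(1 + 2*3) + 1634) = 3164904 - 3*(1 + 6)*(3*(1 + 6) + 1634) = 3164904 - 3*7*(3*7 + 1634) = 3164904 - 21*(21 + 1634) = 3164904 - 21*1655 = 3164904 - 1*34755 = 3164904 - 34755 = 3130149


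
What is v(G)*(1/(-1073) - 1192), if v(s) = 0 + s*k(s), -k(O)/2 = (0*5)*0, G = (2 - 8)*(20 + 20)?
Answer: 0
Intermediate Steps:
G = -240 (G = -6*40 = -240)
k(O) = 0 (k(O) = -2*0*5*0 = -0*0 = -2*0 = 0)
v(s) = 0 (v(s) = 0 + s*0 = 0 + 0 = 0)
v(G)*(1/(-1073) - 1192) = 0*(1/(-1073) - 1192) = 0*(-1/1073 - 1192) = 0*(-1279017/1073) = 0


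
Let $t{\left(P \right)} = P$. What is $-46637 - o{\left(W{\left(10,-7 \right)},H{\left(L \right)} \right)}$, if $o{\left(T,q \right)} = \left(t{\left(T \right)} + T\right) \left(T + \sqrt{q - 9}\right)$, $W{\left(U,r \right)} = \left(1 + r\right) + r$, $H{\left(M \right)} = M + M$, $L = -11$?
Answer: $-46975 + 26 i \sqrt{31} \approx -46975.0 + 144.76 i$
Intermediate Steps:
$H{\left(M \right)} = 2 M$
$W{\left(U,r \right)} = 1 + 2 r$
$o{\left(T,q \right)} = 2 T \left(T + \sqrt{-9 + q}\right)$ ($o{\left(T,q \right)} = \left(T + T\right) \left(T + \sqrt{q - 9}\right) = 2 T \left(T + \sqrt{-9 + q}\right)$)
$-46637 - o{\left(W{\left(10,-7 \right)},H{\left(L \right)} \right)} = -46637 - 2 \left(1 + 2 \left(-7\right)\right) \left(\left(1 + 2 \left(-7\right)\right) + \sqrt{-9 + 2 \left(-11\right)}\right) = -46637 - 2 \left(1 - 14\right) \left(\left(1 - 14\right) + \sqrt{-9 - 22}\right) = -46637 - 2 \left(-13\right) \left(-13 + \sqrt{-31}\right) = -46637 - 2 \left(-13\right) \left(-13 + i \sqrt{31}\right) = -46637 - \left(338 - 26 i \sqrt{31}\right) = -46975 + 26 i \sqrt{31}$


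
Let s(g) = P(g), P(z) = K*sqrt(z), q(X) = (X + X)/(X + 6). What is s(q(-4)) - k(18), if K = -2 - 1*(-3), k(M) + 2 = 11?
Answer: -9 + 2*I ≈ -9.0 + 2.0*I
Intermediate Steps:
k(M) = 9 (k(M) = -2 + 11 = 9)
K = 1 (K = -2 + 3 = 1)
q(X) = 2*X/(6 + X) (q(X) = (2*X)/(6 + X) = 2*X/(6 + X))
P(z) = sqrt(z) (P(z) = 1*sqrt(z) = sqrt(z))
s(g) = sqrt(g)
s(q(-4)) - k(18) = sqrt(2*(-4)/(6 - 4)) - 1*9 = sqrt(2*(-4)/2) - 9 = sqrt(2*(-4)*(1/2)) - 9 = sqrt(-4) - 9 = 2*I - 9 = -9 + 2*I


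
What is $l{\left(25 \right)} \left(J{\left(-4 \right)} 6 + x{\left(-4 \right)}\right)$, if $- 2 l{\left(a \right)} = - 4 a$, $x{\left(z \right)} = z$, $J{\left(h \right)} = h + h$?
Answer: $-2600$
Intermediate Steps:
$J{\left(h \right)} = 2 h$
$l{\left(a \right)} = 2 a$ ($l{\left(a \right)} = - \frac{\left(-4\right) a}{2} = 2 a$)
$l{\left(25 \right)} \left(J{\left(-4 \right)} 6 + x{\left(-4 \right)}\right) = 2 \cdot 25 \left(2 \left(-4\right) 6 - 4\right) = 50 \left(\left(-8\right) 6 - 4\right) = 50 \left(-48 - 4\right) = 50 \left(-52\right) = -2600$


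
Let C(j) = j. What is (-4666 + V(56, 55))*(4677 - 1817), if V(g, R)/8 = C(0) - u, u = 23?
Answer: -13871000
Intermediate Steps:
V(g, R) = -184 (V(g, R) = 8*(0 - 1*23) = 8*(0 - 23) = 8*(-23) = -184)
(-4666 + V(56, 55))*(4677 - 1817) = (-4666 - 184)*(4677 - 1817) = -4850*2860 = -13871000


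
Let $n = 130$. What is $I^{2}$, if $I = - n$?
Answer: $16900$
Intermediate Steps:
$I = -130$ ($I = \left(-1\right) 130 = -130$)
$I^{2} = \left(-130\right)^{2} = 16900$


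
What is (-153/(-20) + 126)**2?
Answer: 7144929/400 ≈ 17862.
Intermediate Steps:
(-153/(-20) + 126)**2 = (-153*(-1/20) + 126)**2 = (153/20 + 126)**2 = (2673/20)**2 = 7144929/400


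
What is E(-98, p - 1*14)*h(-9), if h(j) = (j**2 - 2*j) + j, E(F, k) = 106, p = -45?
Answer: 9540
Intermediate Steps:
h(j) = j**2 - j
E(-98, p - 1*14)*h(-9) = 106*(-9*(-1 - 9)) = 106*(-9*(-10)) = 106*90 = 9540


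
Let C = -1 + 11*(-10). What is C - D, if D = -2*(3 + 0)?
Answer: -105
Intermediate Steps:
D = -6 (D = -2*3 = -6)
C = -111 (C = -1 - 110 = -111)
C - D = -111 - 1*(-6) = -111 + 6 = -105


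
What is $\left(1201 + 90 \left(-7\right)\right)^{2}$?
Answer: $326041$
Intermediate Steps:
$\left(1201 + 90 \left(-7\right)\right)^{2} = \left(1201 - 630\right)^{2} = 571^{2} = 326041$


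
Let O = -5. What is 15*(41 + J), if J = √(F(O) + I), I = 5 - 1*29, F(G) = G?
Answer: 615 + 15*I*√29 ≈ 615.0 + 80.777*I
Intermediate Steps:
I = -24 (I = 5 - 29 = -24)
J = I*√29 (J = √(-5 - 24) = √(-29) = I*√29 ≈ 5.3852*I)
15*(41 + J) = 15*(41 + I*√29) = 615 + 15*I*√29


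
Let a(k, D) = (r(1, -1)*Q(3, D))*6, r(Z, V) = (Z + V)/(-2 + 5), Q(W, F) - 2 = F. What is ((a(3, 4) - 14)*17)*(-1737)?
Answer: 413406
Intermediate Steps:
Q(W, F) = 2 + F
r(Z, V) = V/3 + Z/3 (r(Z, V) = (V + Z)/3 = (V + Z)*(1/3) = V/3 + Z/3)
a(k, D) = 0 (a(k, D) = (((1/3)*(-1) + (1/3)*1)*(2 + D))*6 = ((-1/3 + 1/3)*(2 + D))*6 = (0*(2 + D))*6 = 0*6 = 0)
((a(3, 4) - 14)*17)*(-1737) = ((0 - 14)*17)*(-1737) = -14*17*(-1737) = -238*(-1737) = 413406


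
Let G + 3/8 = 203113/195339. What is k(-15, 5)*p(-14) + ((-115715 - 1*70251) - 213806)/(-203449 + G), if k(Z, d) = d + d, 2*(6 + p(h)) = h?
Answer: -1769840070542/13823093687 ≈ -128.03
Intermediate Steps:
p(h) = -6 + h/2
G = 45169/67944 (G = -3/8 + 203113/195339 = -3/8 + 203113*(1/195339) = -3/8 + 8831/8493 = 45169/67944 ≈ 0.66480)
k(Z, d) = 2*d
k(-15, 5)*p(-14) + ((-115715 - 1*70251) - 213806)/(-203449 + G) = (2*5)*(-6 + (½)*(-14)) + ((-115715 - 1*70251) - 213806)/(-203449 + 45169/67944) = 10*(-6 - 7) + ((-115715 - 70251) - 213806)/(-13823093687/67944) = 10*(-13) + (-185966 - 213806)*(-67944/13823093687) = -130 - 399772*(-67944/13823093687) = -130 + 27162108768/13823093687 = -1769840070542/13823093687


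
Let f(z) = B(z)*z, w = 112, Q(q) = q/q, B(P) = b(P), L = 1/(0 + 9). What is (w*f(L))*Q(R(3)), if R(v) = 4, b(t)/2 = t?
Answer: 224/81 ≈ 2.7654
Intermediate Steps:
b(t) = 2*t
L = ⅑ (L = 1/9 = ⅑ ≈ 0.11111)
B(P) = 2*P
Q(q) = 1
f(z) = 2*z² (f(z) = (2*z)*z = 2*z²)
(w*f(L))*Q(R(3)) = (112*(2*(⅑)²))*1 = (112*(2*(1/81)))*1 = (112*(2/81))*1 = (224/81)*1 = 224/81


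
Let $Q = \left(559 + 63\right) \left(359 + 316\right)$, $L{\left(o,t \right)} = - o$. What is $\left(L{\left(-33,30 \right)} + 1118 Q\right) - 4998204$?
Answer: $464394129$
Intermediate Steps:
$Q = 419850$ ($Q = 622 \cdot 675 = 419850$)
$\left(L{\left(-33,30 \right)} + 1118 Q\right) - 4998204 = \left(\left(-1\right) \left(-33\right) + 1118 \cdot 419850\right) - 4998204 = \left(33 + 469392300\right) - 4998204 = 469392333 - 4998204 = 464394129$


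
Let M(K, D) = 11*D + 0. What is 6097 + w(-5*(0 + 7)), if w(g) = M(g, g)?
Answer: 5712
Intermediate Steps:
M(K, D) = 11*D
w(g) = 11*g
6097 + w(-5*(0 + 7)) = 6097 + 11*(-5*(0 + 7)) = 6097 + 11*(-5*7) = 6097 + 11*(-35) = 6097 - 385 = 5712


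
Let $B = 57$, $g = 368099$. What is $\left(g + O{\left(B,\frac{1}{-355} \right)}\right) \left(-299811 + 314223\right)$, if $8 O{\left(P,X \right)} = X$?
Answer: $\frac{3766580375877}{710} \approx 5.305 \cdot 10^{9}$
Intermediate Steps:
$O{\left(P,X \right)} = \frac{X}{8}$
$\left(g + O{\left(B,\frac{1}{-355} \right)}\right) \left(-299811 + 314223\right) = \left(368099 + \frac{1}{8 \left(-355\right)}\right) \left(-299811 + 314223\right) = \left(368099 + \frac{1}{8} \left(- \frac{1}{355}\right)\right) 14412 = \left(368099 - \frac{1}{2840}\right) 14412 = \frac{1045401159}{2840} \cdot 14412 = \frac{3766580375877}{710}$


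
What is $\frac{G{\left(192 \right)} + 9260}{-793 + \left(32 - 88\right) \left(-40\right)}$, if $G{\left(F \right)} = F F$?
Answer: $\frac{46124}{1447} \approx 31.876$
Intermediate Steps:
$G{\left(F \right)} = F^{2}$
$\frac{G{\left(192 \right)} + 9260}{-793 + \left(32 - 88\right) \left(-40\right)} = \frac{192^{2} + 9260}{-793 + \left(32 - 88\right) \left(-40\right)} = \frac{36864 + 9260}{-793 - -2240} = \frac{46124}{-793 + 2240} = \frac{46124}{1447}$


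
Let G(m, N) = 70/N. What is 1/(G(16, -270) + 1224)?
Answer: 27/33041 ≈ 0.00081717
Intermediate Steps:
1/(G(16, -270) + 1224) = 1/(70/(-270) + 1224) = 1/(70*(-1/270) + 1224) = 1/(-7/27 + 1224) = 1/(33041/27) = 27/33041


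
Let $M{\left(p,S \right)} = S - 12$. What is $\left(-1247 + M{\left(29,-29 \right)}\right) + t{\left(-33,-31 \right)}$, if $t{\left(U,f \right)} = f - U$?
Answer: $-1286$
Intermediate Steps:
$M{\left(p,S \right)} = -12 + S$ ($M{\left(p,S \right)} = S - 12 = -12 + S$)
$\left(-1247 + M{\left(29,-29 \right)}\right) + t{\left(-33,-31 \right)} = \left(-1247 - 41\right) - -2 = \left(-1247 - 41\right) + \left(-31 + 33\right) = -1288 + 2 = -1286$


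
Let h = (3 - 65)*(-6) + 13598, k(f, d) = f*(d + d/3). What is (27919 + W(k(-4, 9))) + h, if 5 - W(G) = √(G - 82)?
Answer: 41894 - I*√130 ≈ 41894.0 - 11.402*I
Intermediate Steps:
k(f, d) = 4*d*f/3 (k(f, d) = f*(d + d*(⅓)) = f*(d + d/3) = f*(4*d/3) = 4*d*f/3)
h = 13970 (h = -62*(-6) + 13598 = 372 + 13598 = 13970)
W(G) = 5 - √(-82 + G) (W(G) = 5 - √(G - 82) = 5 - √(-82 + G))
(27919 + W(k(-4, 9))) + h = (27919 + (5 - √(-82 + (4/3)*9*(-4)))) + 13970 = (27919 + (5 - √(-82 - 48))) + 13970 = (27919 + (5 - √(-130))) + 13970 = (27919 + (5 - I*√130)) + 13970 = (27924 - I*√130) + 13970 = 41894 - I*√130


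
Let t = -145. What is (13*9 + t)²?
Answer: 784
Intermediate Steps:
(13*9 + t)² = (13*9 - 145)² = (117 - 145)² = (-28)² = 784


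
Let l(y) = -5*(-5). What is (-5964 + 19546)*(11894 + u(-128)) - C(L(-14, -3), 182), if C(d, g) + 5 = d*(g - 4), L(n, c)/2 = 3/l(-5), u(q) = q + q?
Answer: 3951681957/25 ≈ 1.5807e+8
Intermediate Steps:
u(q) = 2*q
l(y) = 25
L(n, c) = 6/25 (L(n, c) = 2*(3/25) = 6/25)
C(d, g) = -5 + d*(-4 + g) (C(d, g) = -5 + d*(g - 4) = -5 + d*(-4 + g))
(-5964 + 19546)*(11894 + u(-128)) - C(L(-14, -3), 182) = (-5964 + 19546)*(11894 + 2*(-128)) - (-5 - 4*6/25 + (6/25)*182) = 13582*(11894 - 256) - (-5 - 24/25 + 1092/25) = 13582*11638 - 1*943/25 = 158067316 - 943/25 = 3951681957/25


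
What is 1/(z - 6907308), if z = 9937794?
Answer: 1/3030486 ≈ 3.2998e-7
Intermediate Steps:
1/(z - 6907308) = 1/(9937794 - 6907308) = 1/3030486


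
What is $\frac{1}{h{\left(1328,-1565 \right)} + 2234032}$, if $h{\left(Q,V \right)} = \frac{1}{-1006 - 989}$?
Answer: $\frac{1995}{4456893839} \approx 4.4762 \cdot 10^{-7}$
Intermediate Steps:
$h{\left(Q,V \right)} = - \frac{1}{1995}$ ($h{\left(Q,V \right)} = \frac{1}{-1995} = - \frac{1}{1995}$)
$\frac{1}{h{\left(1328,-1565 \right)} + 2234032} = \frac{1}{- \frac{1}{1995} + 2234032} = \frac{1}{\frac{4456893839}{1995}} = \frac{1995}{4456893839}$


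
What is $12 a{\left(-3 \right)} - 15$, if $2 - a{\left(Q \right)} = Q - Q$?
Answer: $9$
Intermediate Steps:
$a{\left(Q \right)} = 2$ ($a{\left(Q \right)} = 2 - \left(Q - Q\right) = 2 - 0 = 2 + 0 = 2$)
$12 a{\left(-3 \right)} - 15 = 12 \cdot 2 - 15 = 24 - 15 = 9$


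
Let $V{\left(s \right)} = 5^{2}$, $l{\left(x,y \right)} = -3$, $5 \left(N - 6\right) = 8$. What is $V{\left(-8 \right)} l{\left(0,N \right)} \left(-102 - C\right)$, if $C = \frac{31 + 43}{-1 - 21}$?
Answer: $\frac{81375}{11} \approx 7397.7$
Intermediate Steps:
$N = \frac{38}{5}$ ($N = 6 + \frac{1}{5} \cdot 8 = 6 + \frac{8}{5} = \frac{38}{5} \approx 7.6$)
$C = - \frac{37}{11}$ ($C = \frac{74}{-22} = 74 \left(- \frac{1}{22}\right) = - \frac{37}{11} \approx -3.3636$)
$V{\left(s \right)} = 25$
$V{\left(-8 \right)} l{\left(0,N \right)} \left(-102 - C\right) = 25 \left(-3\right) \left(-102 - - \frac{37}{11}\right) = - 75 \left(-102 + \frac{37}{11}\right) = \left(-75\right) \left(- \frac{1085}{11}\right) = \frac{81375}{11}$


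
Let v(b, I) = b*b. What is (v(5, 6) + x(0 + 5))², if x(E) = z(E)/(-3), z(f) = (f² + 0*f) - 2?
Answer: 2704/9 ≈ 300.44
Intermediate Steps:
z(f) = -2 + f² (z(f) = (f² + 0) - 2 = f² - 2 = -2 + f²)
v(b, I) = b²
x(E) = ⅔ - E²/3 (x(E) = (-2 + E²)/(-3) = (-2 + E²)*(-⅓) = ⅔ - E²/3)
(v(5, 6) + x(0 + 5))² = (5² + (⅔ - (0 + 5)²/3))² = (25 + (⅔ - ⅓*5²))² = (25 + (⅔ - ⅓*25))² = (25 + (⅔ - 25/3))² = (25 - 23/3)² = (52/3)² = 2704/9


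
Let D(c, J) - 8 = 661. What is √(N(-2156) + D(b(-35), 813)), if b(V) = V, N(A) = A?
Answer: I*√1487 ≈ 38.562*I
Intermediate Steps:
D(c, J) = 669 (D(c, J) = 8 + 661 = 669)
√(N(-2156) + D(b(-35), 813)) = √(-2156 + 669) = √(-1487) = I*√1487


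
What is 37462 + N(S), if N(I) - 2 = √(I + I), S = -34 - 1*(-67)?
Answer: 37464 + √66 ≈ 37472.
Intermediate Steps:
S = 33 (S = -34 + 67 = 33)
N(I) = 2 + √2*√I (N(I) = 2 + √(I + I) = 2 + √(2*I) = 2 + √2*√I)
37462 + N(S) = 37462 + (2 + √2*√33) = 37462 + (2 + √66) = 37464 + √66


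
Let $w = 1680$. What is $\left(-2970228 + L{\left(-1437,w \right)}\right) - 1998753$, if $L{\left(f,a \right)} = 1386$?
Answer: $-4967595$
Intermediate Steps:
$\left(-2970228 + L{\left(-1437,w \right)}\right) - 1998753 = \left(-2970228 + 1386\right) - 1998753 = -2968842 - 1998753 = -4967595$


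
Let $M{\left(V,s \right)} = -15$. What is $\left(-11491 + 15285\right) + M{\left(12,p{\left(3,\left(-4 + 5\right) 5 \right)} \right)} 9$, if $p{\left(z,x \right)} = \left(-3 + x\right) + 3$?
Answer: $3659$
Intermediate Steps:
$p{\left(z,x \right)} = x$
$\left(-11491 + 15285\right) + M{\left(12,p{\left(3,\left(-4 + 5\right) 5 \right)} \right)} 9 = \left(-11491 + 15285\right) - 135 = 3794 - 135 = 3659$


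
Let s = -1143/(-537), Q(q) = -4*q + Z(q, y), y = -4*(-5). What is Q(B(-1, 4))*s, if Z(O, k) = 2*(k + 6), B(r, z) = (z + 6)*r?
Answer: 35052/179 ≈ 195.82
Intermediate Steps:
B(r, z) = r*(6 + z) (B(r, z) = (6 + z)*r = r*(6 + z))
y = 20
Z(O, k) = 12 + 2*k (Z(O, k) = 2*(6 + k) = 12 + 2*k)
Q(q) = 52 - 4*q (Q(q) = -4*q + (12 + 2*20) = -4*q + (12 + 40) = -4*q + 52 = 52 - 4*q)
s = 381/179 (s = -1143*(-1/537) = 381/179 ≈ 2.1285)
Q(B(-1, 4))*s = (52 - (-4)*(6 + 4))*(381/179) = (52 - (-4)*10)*(381/179) = (52 - 4*(-10))*(381/179) = (52 + 40)*(381/179) = 92*(381/179) = 35052/179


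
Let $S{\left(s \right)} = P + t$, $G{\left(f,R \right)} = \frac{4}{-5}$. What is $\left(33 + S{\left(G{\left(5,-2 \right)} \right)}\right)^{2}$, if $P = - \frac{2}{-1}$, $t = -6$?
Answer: $841$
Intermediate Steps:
$G{\left(f,R \right)} = - \frac{4}{5}$ ($G{\left(f,R \right)} = 4 \left(- \frac{1}{5}\right) = - \frac{4}{5}$)
$P = 2$ ($P = \left(-2\right) \left(-1\right) = 2$)
$S{\left(s \right)} = -4$ ($S{\left(s \right)} = 2 - 6 = -4$)
$\left(33 + S{\left(G{\left(5,-2 \right)} \right)}\right)^{2} = \left(33 - 4\right)^{2} = 29^{2} = 841$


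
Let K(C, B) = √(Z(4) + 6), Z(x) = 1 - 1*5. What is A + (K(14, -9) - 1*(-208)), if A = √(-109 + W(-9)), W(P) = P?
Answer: 208 + √2 + I*√118 ≈ 209.41 + 10.863*I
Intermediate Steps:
Z(x) = -4 (Z(x) = 1 - 5 = -4)
A = I*√118 (A = √(-109 - 9) = √(-118) = I*√118 ≈ 10.863*I)
K(C, B) = √2 (K(C, B) = √(-4 + 6) = √2)
A + (K(14, -9) - 1*(-208)) = I*√118 + (√2 - 1*(-208)) = I*√118 + (√2 + 208) = I*√118 + (208 + √2) = 208 + √2 + I*√118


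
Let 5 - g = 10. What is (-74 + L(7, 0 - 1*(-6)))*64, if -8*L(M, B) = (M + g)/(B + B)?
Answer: -14212/3 ≈ -4737.3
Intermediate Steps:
g = -5 (g = 5 - 1*10 = 5 - 10 = -5)
L(M, B) = -(-5 + M)/(16*B) (L(M, B) = -(M - 5)/(8*(B + B)) = -(-5 + M)/(8*(2*B)) = -(-5 + M)*1/(2*B)/8 = -(-5 + M)/(16*B))
(-74 + L(7, 0 - 1*(-6)))*64 = (-74 + (5 - 1*7)/(16*(0 - 1*(-6))))*64 = (-74 + (5 - 7)/(16*(0 + 6)))*64 = (-74 + (1/16)*(-2)/6)*64 = (-74 + (1/16)*(⅙)*(-2))*64 = (-74 - 1/48)*64 = -3553/48*64 = -14212/3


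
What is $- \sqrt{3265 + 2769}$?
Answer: $- \sqrt{6034} \approx -77.679$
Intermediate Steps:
$- \sqrt{3265 + 2769} = - \sqrt{6034}$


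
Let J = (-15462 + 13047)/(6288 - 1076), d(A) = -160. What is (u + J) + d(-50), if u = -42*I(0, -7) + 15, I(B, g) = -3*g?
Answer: -5355139/5212 ≈ -1027.5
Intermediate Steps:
J = -2415/5212 ≈ -0.46335
u = -867 (u = -(-126)*(-7) + 15 = -42*21 + 15 = -882 + 15 = -867)
(u + J) + d(-50) = (-867 - 2415/5212) - 160 = -4521219/5212 - 160 = -5355139/5212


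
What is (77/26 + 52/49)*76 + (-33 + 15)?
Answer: 183284/637 ≈ 287.73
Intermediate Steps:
(77/26 + 52/49)*76 + (-33 + 15) = (77*(1/26) + 52*(1/49))*76 - 18 = (77/26 + 52/49)*76 - 18 = (5125/1274)*76 - 18 = 194750/637 - 18 = 183284/637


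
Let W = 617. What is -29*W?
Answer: -17893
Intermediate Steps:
-29*W = -29*617 = -17893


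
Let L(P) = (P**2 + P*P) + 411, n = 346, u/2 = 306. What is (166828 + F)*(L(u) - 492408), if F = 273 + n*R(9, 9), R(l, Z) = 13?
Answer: 44116558509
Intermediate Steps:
u = 612 (u = 2*306 = 612)
L(P) = 411 + 2*P**2 (L(P) = (P**2 + P**2) + 411 = 2*P**2 + 411 = 411 + 2*P**2)
F = 4771 (F = 273 + 346*13 = 273 + 4498 = 4771)
(166828 + F)*(L(u) - 492408) = (166828 + 4771)*((411 + 2*612**2) - 492408) = 171599*((411 + 2*374544) - 492408) = 171599*((411 + 749088) - 492408) = 171599*(749499 - 492408) = 171599*257091 = 44116558509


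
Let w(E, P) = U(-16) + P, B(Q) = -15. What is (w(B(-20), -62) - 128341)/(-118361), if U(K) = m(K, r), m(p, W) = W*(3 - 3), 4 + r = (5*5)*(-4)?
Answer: 128403/118361 ≈ 1.0848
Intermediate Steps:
r = -104 (r = -4 + (5*5)*(-4) = -4 + 25*(-4) = -4 - 100 = -104)
m(p, W) = 0 (m(p, W) = W*0 = 0)
U(K) = 0
w(E, P) = P (w(E, P) = 0 + P = P)
(w(B(-20), -62) - 128341)/(-118361) = (-62 - 128341)/(-118361) = -128403*(-1/118361) = 128403/118361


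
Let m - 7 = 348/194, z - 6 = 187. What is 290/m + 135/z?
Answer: 5544245/164629 ≈ 33.677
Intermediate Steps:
z = 193 (z = 6 + 187 = 193)
m = 853/97 (m = 7 + 348/194 = 7 + 348*(1/194) = 7 + 174/97 = 853/97 ≈ 8.7938)
290/m + 135/z = 290/(853/97) + 135/193 = 290*(97/853) + 135*(1/193) = 28130/853 + 135/193 = 5544245/164629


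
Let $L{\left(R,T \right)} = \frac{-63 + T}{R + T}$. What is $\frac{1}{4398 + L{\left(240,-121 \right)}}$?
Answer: $\frac{119}{523178} \approx 0.00022746$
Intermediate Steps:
$L{\left(R,T \right)} = \frac{-63 + T}{R + T}$
$\frac{1}{4398 + L{\left(240,-121 \right)}} = \frac{1}{4398 + \frac{-63 - 121}{240 - 121}} = \frac{1}{4398 + \frac{1}{119} \left(-184\right)} = \frac{1}{4398 - \frac{184}{119}} = \frac{1}{\frac{523178}{119}} = \frac{119}{523178}$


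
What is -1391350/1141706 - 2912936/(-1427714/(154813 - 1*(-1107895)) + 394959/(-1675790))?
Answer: 11887370472279146244885/5575973947133501 ≈ 2.1319e+6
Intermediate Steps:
-1391350/1141706 - 2912936/(-1427714/(154813 - 1*(-1107895)) + 394959/(-1675790)) = -1391350*1/1141706 - 2912936/(-1427714/(154813 + 1107895) + 394959*(-1/1675790)) = -695675/570853 - 2912936/(-1427714/1262708 - 394959/1675790) = -695675/570853 - 2912936/(-1427714*1/1262708 - 394959/1675790) = -695675/570853 - 2912936/(-713857/631354 - 394959/1675790) = -695675/570853 - 2912936/(-361408341629/264504179915) = -695675/570853 - 2912936*(-264504179915/361408341629) = -695675/570853 + 20823885076348120/9767793017 = 11887370472279146244885/5575973947133501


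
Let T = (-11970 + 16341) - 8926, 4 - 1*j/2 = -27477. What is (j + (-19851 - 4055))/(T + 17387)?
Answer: 1941/802 ≈ 2.4202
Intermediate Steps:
j = 54962 (j = 8 - 2*(-27477) = 8 + 54954 = 54962)
T = -4555 (T = 4371 - 8926 = -4555)
(j + (-19851 - 4055))/(T + 17387) = (54962 + (-19851 - 4055))/(-4555 + 17387) = (54962 - 23906)/12832 = 31056*(1/12832) = 1941/802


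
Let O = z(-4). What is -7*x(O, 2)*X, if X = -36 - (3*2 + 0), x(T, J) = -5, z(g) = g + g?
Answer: -1470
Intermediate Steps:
z(g) = 2*g
O = -8 (O = 2*(-4) = -8)
X = -42 (X = -36 - (6 + 0) = -36 - 1*6 = -36 - 6 = -42)
-7*x(O, 2)*X = -(-35)*(-42) = -7*210 = -1470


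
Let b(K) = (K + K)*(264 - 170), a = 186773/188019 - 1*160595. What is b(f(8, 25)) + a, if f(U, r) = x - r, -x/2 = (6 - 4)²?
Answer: -31361194408/188019 ≈ -1.6680e+5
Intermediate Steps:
x = -8 (x = -2*(6 - 4)² = -2*2² = -2*4 = -8)
a = -30194724532/188019 (a = 186773*(1/188019) - 160595 = 186773/188019 - 160595 = -30194724532/188019 ≈ -1.6059e+5)
f(U, r) = -8 - r
b(K) = 188*K (b(K) = (2*K)*94 = 188*K)
b(f(8, 25)) + a = 188*(-8 - 1*25) - 30194724532/188019 = 188*(-8 - 25) - 30194724532/188019 = 188*(-33) - 30194724532/188019 = -6204 - 30194724532/188019 = -31361194408/188019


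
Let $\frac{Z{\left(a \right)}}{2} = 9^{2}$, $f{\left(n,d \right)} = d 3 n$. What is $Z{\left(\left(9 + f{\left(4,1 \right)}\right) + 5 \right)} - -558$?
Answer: $720$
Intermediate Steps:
$f{\left(n,d \right)} = 3 d n$
$Z{\left(a \right)} = 162$ ($Z{\left(a \right)} = 2 \cdot 9^{2} = 2 \cdot 81 = 162$)
$Z{\left(\left(9 + f{\left(4,1 \right)}\right) + 5 \right)} - -558 = 162 - -558 = 162 + 558 = 720$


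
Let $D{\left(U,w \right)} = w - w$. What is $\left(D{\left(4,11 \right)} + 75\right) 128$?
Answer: $9600$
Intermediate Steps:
$D{\left(U,w \right)} = 0$
$\left(D{\left(4,11 \right)} + 75\right) 128 = \left(0 + 75\right) 128 = 75 \cdot 128 = 9600$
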